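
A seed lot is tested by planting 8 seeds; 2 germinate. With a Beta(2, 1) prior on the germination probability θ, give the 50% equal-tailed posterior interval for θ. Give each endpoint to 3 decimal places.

Posterior: Beta(2+2, 1+6) = Beta(4, 7).
Equal-tailed 50% interval: the 0.25 and 0.75 quantiles of Beta(4, 7).
Posterior mean ≈ 0.364, SD ≈ 0.139; a Normal approximation gives roughly [0.270, 0.457].
Exact: F⁻¹(0.25) = 0.261; F⁻¹(0.75) = 0.458.

[0.261, 0.458]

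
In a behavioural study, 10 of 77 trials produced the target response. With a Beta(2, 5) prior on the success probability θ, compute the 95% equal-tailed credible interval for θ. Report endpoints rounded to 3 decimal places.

[0.077, 0.225]

Posterior: Beta(2+10, 5+67) = Beta(12, 72).
Equal-tailed 95% interval: the 0.025 and 0.975 quantiles of Beta(12, 72).
Posterior mean ≈ 0.143, SD ≈ 0.038; a Normal approximation gives roughly [0.068, 0.217].
Exact: F⁻¹(0.025) = 0.077; F⁻¹(0.975) = 0.225.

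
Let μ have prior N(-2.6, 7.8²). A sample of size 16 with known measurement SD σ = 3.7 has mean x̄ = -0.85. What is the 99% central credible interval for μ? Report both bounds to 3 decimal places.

Posterior precision = 1/7.8² + 16/3.7² = 0.0164 + 1.1687 = 1.1852, so posterior SD = 0.9186.
Posterior mean = (-2.6/7.8² + 16·-0.85/3.7²) / 1.1852 = -0.8743.
Interval: -0.8743 ± 2.576 × 0.9186 → [-3.240, 1.492].

[-3.240, 1.492]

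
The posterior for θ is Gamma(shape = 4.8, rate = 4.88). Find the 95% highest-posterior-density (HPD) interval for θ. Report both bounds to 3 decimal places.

The posterior is unimodal and skewed, so the HPD interval has equal density at both endpoints and is the shortest 95% interval.
Solving f(0.226) = f(1.873) with F(1.873) − F(0.226) = 0.95 gives [0.226, 1.873].
For comparison, the equal-tailed interval is [0.310, 2.039]; the HPD is narrower and shifted toward the mode.

[0.226, 1.873]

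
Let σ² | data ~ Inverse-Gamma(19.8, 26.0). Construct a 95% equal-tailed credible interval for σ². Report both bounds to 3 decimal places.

Inverse-Gamma(19.8, 26.0) quantiles: F⁻¹(0.025) and F⁻¹(0.975).
Equivalently, 1/σ² ~ Gamma(19.8, rate = 26.0); invert its 0.975 and 0.025 quantiles.
Posterior mean ≈ 1.383, SD ≈ 0.328; a Normal approximation gives roughly [0.741, 2.025].
Exact: lower = 0.884; upper = 2.156.

[0.884, 2.156]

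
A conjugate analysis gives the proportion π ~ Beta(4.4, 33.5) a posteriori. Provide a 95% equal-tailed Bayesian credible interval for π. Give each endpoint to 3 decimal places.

Posterior: Beta(4.4, 33.5).
Equal-tailed 95% interval: the 0.025 and 0.975 quantiles of Beta(4.4, 33.5).
Posterior mean ≈ 0.116, SD ≈ 0.051; a Normal approximation gives roughly [0.015, 0.217].
Exact: F⁻¹(0.025) = 0.036; F⁻¹(0.975) = 0.234.

[0.036, 0.234]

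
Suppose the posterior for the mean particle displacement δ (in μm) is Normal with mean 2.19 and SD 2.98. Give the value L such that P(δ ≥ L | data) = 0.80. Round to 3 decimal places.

Need L with P(δ ≥ L) = 0.80: L = 2.19 − z_{0.2}·2.98.
z = 0.842; L = 2.19 − 0.842 × 2.98 = -0.318.

-0.318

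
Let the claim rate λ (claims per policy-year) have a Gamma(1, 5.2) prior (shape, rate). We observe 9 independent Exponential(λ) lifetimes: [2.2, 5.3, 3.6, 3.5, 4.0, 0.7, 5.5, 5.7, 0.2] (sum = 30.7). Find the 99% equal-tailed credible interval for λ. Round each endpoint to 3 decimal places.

[0.104, 0.557]

Posterior: Gamma(1+9, 5.2+30.7) = Gamma(10, 35.9) (shape, rate).
Equal-tailed 99% interval: Gamma(10, 35.9) quantiles at 0.005 and 0.995.
Posterior mean ≈ 0.279, SD ≈ 0.088; a Normal approximation gives roughly [0.052, 0.505].
Exact: lower = 0.104; upper = 0.557.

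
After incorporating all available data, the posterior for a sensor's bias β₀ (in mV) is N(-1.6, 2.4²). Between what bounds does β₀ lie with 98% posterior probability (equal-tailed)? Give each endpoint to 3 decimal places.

The posterior is symmetric, so the 98% equal-tailed interval is β₀ = -1.6 ± z·2.4 with z = 2.326.
Half-width: 2.326 × 2.4 = 5.583.
-1.6 − 5.583 = -7.183; -1.6 + 5.583 = 3.983.

[-7.183, 3.983]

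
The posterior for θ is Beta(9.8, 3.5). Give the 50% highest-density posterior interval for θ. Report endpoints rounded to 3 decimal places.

The posterior is unimodal and skewed, so the HPD interval has equal density at both endpoints and is the shortest 50% interval.
Solving f(0.693) = f(0.851) with F(0.851) − F(0.693) = 0.50 gives [0.693, 0.851].
For comparison, the equal-tailed interval is [0.662, 0.824]; the HPD is narrower and shifted toward the mode.

[0.693, 0.851]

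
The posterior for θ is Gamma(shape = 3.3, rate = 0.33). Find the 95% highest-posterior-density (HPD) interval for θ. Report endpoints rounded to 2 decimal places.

[1.26, 20.83]

The posterior is unimodal and skewed, so the HPD interval has equal density at both endpoints and is the shortest 95% interval.
Solving f(1.26) = f(20.83) with F(20.83) − F(1.26) = 0.95 gives [1.26, 20.83].
For comparison, the equal-tailed interval is [2.28, 23.32]; the HPD is narrower and shifted toward the mode.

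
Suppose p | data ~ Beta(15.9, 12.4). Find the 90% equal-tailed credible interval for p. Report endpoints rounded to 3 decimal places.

[0.408, 0.710]

Posterior: Beta(15.9, 12.4).
Equal-tailed 90% interval: the 0.05 and 0.95 quantiles of Beta(15.9, 12.4).
Posterior mean ≈ 0.562, SD ≈ 0.092; a Normal approximation gives roughly [0.411, 0.713].
Exact: F⁻¹(0.05) = 0.408; F⁻¹(0.95) = 0.710.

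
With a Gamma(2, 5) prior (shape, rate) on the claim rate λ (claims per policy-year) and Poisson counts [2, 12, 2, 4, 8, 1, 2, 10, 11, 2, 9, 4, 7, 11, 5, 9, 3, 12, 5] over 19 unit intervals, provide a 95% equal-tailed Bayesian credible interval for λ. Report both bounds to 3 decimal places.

Posterior: Gamma(2+119, 5+19) = Gamma(121, 24) (shape, rate).
Equal-tailed 95% interval: Gamma(121, 24) quantiles at 0.025 and 0.975.
Posterior mean ≈ 5.042, SD ≈ 0.458; a Normal approximation gives roughly [4.143, 5.940].
Exact: lower = 4.183; upper = 5.979.

[4.183, 5.979]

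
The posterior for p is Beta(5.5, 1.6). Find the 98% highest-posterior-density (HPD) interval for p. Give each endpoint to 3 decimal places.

The posterior is unimodal and skewed, so the HPD interval has equal density at both endpoints and is the shortest 98% interval.
Solving f(0.412) = f(0.999) with F(0.999) − F(0.412) = 0.98 gives [0.412, 0.999].
For comparison, the equal-tailed interval is [0.361, 0.988]; the HPD is narrower and shifted toward the mode.

[0.412, 0.999]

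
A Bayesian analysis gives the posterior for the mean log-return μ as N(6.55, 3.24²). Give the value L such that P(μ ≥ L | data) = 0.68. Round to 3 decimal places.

Need L with P(μ ≥ L) = 0.68: L = 6.55 − z_{0.32}·3.24.
z = 0.468; L = 6.55 − 0.468 × 3.24 = 5.035.

5.035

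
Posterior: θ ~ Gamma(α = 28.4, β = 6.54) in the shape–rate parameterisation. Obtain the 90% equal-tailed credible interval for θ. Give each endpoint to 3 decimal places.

Posterior: Gamma(shape 28.4, rate 6.54).
Equal-tailed 90% interval: Gamma(28.4, 6.54) quantiles at 0.05 and 0.95.
Posterior mean ≈ 4.343, SD ≈ 0.815; a Normal approximation gives roughly [3.002, 5.683].
Exact: lower = 3.095; upper = 5.764.

[3.095, 5.764]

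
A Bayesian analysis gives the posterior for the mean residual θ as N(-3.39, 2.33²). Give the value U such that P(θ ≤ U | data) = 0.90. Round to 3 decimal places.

-0.404

Need U with P(θ ≤ U) = 0.90: U = -3.39 + z_{0.1}·2.33.
z = 1.282; U = -3.39 + 1.282 × 2.33 = -0.404.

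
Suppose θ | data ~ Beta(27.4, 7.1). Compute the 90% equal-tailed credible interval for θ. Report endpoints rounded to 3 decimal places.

Posterior: Beta(27.4, 7.1).
Equal-tailed 90% interval: the 0.05 and 0.95 quantiles of Beta(27.4, 7.1).
Posterior mean ≈ 0.794, SD ≈ 0.068; a Normal approximation gives roughly [0.683, 0.906].
Exact: F⁻¹(0.05) = 0.673; F⁻¹(0.95) = 0.895.

[0.673, 0.895]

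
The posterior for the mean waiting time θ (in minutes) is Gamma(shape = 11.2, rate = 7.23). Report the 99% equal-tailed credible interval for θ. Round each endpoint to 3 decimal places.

[0.615, 2.998]

Posterior: Gamma(shape 11.2, rate 7.23).
Equal-tailed 99% interval: Gamma(11.2, 7.23) quantiles at 0.005 and 0.995.
Posterior mean ≈ 1.549, SD ≈ 0.463; a Normal approximation gives roughly [0.357, 2.741].
Exact: lower = 0.615; upper = 2.998.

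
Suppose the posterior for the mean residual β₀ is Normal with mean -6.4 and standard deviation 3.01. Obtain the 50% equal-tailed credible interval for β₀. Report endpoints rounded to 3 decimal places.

The posterior is symmetric, so the 50% equal-tailed interval is β₀ = -6.4 ± z·3.01 with z = 0.674.
Half-width: 0.674 × 3.01 = 2.030.
-6.4 − 2.030 = -8.430; -6.4 + 2.030 = -4.370.

[-8.430, -4.370]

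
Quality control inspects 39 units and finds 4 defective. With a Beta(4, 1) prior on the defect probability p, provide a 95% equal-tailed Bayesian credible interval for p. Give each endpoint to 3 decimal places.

[0.084, 0.307]

Posterior: Beta(4+4, 1+35) = Beta(8, 36).
Equal-tailed 95% interval: the 0.025 and 0.975 quantiles of Beta(8, 36).
Posterior mean ≈ 0.182, SD ≈ 0.057; a Normal approximation gives roughly [0.069, 0.295].
Exact: F⁻¹(0.025) = 0.084; F⁻¹(0.975) = 0.307.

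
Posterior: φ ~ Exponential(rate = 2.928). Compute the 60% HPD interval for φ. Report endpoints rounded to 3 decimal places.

[0.000, 0.313]

The exponential density is strictly decreasing on [0, ∞), so the HPD interval is anchored at 0: [0, q] with P(φ ≤ q) = 0.60.
q = −ln(1 − 0.60) / 2.928 = 0.9163 / 2.928 = 0.313.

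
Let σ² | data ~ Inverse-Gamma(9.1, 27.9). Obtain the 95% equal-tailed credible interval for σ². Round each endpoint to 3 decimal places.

[1.755, 6.671]

Inverse-Gamma(9.1, 27.9) quantiles: F⁻¹(0.025) and F⁻¹(0.975).
Equivalently, 1/σ² ~ Gamma(9.1, rate = 27.9); invert its 0.975 and 0.025 quantiles.
Posterior mean ≈ 3.444, SD ≈ 1.293; a Normal approximation gives roughly [0.911, 5.978].
Exact: lower = 1.755; upper = 6.671.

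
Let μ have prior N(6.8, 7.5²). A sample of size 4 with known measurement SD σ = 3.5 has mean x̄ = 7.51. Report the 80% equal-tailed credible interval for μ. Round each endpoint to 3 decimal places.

[5.289, 9.657]

Posterior precision = 1/7.5² + 4/3.5² = 0.0178 + 0.3265 = 0.3443, so posterior SD = 1.7042.
Posterior mean = (6.8/7.5² + 4·7.51/3.5²) / 0.3443 = 7.4733.
Interval: 7.4733 ± 1.282 × 1.7042 → [5.289, 9.657].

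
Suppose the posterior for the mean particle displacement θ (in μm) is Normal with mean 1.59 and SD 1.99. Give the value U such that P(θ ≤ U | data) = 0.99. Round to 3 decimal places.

Need U with P(θ ≤ U) = 0.99: U = 1.59 + z_{0.01}·1.99.
z = 2.326; U = 1.59 + 2.326 × 1.99 = 6.219.

6.219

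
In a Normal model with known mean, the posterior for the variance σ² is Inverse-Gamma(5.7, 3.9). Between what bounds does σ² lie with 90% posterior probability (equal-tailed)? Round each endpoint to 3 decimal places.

Inverse-Gamma(5.7, 3.9) quantiles: F⁻¹(0.05) and F⁻¹(0.95).
Equivalently, 1/σ² ~ Gamma(5.7, rate = 3.9); invert its 0.95 and 0.05 quantiles.
Posterior mean ≈ 0.830, SD ≈ 0.431; a Normal approximation gives roughly [0.120, 1.539].
Exact: lower = 0.386; upper = 1.614.

[0.386, 1.614]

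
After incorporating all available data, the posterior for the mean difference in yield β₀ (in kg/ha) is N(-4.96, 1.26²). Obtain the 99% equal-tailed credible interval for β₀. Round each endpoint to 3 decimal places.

[-8.206, -1.714]

The posterior is symmetric, so the 99% equal-tailed interval is β₀ = -4.96 ± z·1.26 with z = 2.576.
Half-width: 2.576 × 1.26 = 3.246.
-4.96 − 3.246 = -8.206; -4.96 + 3.246 = -1.714.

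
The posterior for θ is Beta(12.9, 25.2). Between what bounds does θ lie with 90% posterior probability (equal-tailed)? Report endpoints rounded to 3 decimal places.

Posterior: Beta(12.9, 25.2).
Equal-tailed 90% interval: the 0.05 and 0.95 quantiles of Beta(12.9, 25.2).
Posterior mean ≈ 0.339, SD ≈ 0.076; a Normal approximation gives roughly [0.214, 0.463].
Exact: F⁻¹(0.05) = 0.219; F⁻¹(0.95) = 0.468.

[0.219, 0.468]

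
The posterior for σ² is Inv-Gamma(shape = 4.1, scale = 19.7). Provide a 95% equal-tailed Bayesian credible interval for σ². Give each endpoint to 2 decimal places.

[2.21, 17.27]

Inverse-Gamma(4.1, 19.7) quantiles: F⁻¹(0.025) and F⁻¹(0.975).
Equivalently, 1/σ² ~ Gamma(4.1, rate = 19.7); invert its 0.975 and 0.025 quantiles.
Posterior mean ≈ 6.35, SD ≈ 4.39; a Normal approximation gives roughly [-2.24, 14.95].
Exact: lower = 2.21; upper = 17.27.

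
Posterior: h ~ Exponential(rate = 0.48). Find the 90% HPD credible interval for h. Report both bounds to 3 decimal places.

[0.000, 4.797]

The exponential density is strictly decreasing on [0, ∞), so the HPD interval is anchored at 0: [0, q] with P(h ≤ q) = 0.90.
q = −ln(1 − 0.90) / 0.48 = 2.3026 / 0.48 = 4.797.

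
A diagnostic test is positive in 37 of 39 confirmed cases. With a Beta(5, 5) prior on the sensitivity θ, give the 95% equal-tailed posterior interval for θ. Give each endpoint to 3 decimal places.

Posterior: Beta(5+37, 5+2) = Beta(42, 7).
Equal-tailed 95% interval: the 0.025 and 0.975 quantiles of Beta(42, 7).
Posterior mean ≈ 0.857, SD ≈ 0.049; a Normal approximation gives roughly [0.760, 0.954].
Exact: F⁻¹(0.025) = 0.748; F⁻¹(0.975) = 0.939.

[0.748, 0.939]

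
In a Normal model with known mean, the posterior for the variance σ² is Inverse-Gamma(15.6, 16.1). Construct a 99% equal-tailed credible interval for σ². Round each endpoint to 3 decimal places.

Inverse-Gamma(15.6, 16.1) quantiles: F⁻¹(0.005) and F⁻¹(0.995).
Equivalently, 1/σ² ~ Gamma(15.6, rate = 16.1); invert its 0.995 and 0.005 quantiles.
Posterior mean ≈ 1.103, SD ≈ 0.299; a Normal approximation gives roughly [0.333, 1.873].
Exact: lower = 0.583; upper = 2.207.

[0.583, 2.207]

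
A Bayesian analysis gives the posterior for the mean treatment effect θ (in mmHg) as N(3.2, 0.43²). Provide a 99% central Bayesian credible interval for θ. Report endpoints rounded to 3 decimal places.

[2.092, 4.308]

The posterior is symmetric, so the 99% equal-tailed interval is θ = 3.2 ± z·0.43 with z = 2.576.
Half-width: 2.576 × 0.43 = 1.108.
3.2 − 1.108 = 2.092; 3.2 + 1.108 = 4.308.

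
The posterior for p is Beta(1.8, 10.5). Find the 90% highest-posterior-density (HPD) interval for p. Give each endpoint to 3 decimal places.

[0.006, 0.284]

The posterior is unimodal and skewed, so the HPD interval has equal density at both endpoints and is the shortest 90% interval.
Solving f(0.006) = f(0.284) with F(0.284) − F(0.006) = 0.90 gives [0.006, 0.284].
For comparison, the equal-tailed interval is [0.025, 0.334]; the HPD is narrower and shifted toward the mode.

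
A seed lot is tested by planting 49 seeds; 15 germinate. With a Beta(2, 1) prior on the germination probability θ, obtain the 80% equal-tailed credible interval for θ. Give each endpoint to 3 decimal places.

Posterior: Beta(2+15, 1+34) = Beta(17, 35).
Equal-tailed 80% interval: the 0.1 and 0.9 quantiles of Beta(17, 35).
Posterior mean ≈ 0.327, SD ≈ 0.064; a Normal approximation gives roughly [0.244, 0.409].
Exact: F⁻¹(0.1) = 0.245; F⁻¹(0.9) = 0.411.

[0.245, 0.411]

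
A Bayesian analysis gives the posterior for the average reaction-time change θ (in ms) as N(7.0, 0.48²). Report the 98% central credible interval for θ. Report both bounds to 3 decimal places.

[5.883, 8.117]

The posterior is symmetric, so the 98% equal-tailed interval is θ = 7.0 ± z·0.48 with z = 2.326.
Half-width: 2.326 × 0.48 = 1.117.
7.0 − 1.117 = 5.883; 7.0 + 1.117 = 8.117.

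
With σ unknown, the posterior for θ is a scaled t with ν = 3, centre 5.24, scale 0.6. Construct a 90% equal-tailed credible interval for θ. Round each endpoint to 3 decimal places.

[3.828, 6.652]

The t_3 distribution is symmetric; the 90% interval is 5.24 ± t·0.6 with t_{0.95,3} = 2.353.
Half-width: 2.353 × 0.6 = 1.412.
5.24 − 1.412 = 3.828; 5.24 + 1.412 = 6.652.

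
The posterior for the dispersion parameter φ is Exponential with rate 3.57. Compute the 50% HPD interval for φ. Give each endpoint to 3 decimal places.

[0.000, 0.194]

The exponential density is strictly decreasing on [0, ∞), so the HPD interval is anchored at 0: [0, q] with P(φ ≤ q) = 0.50.
q = −ln(1 − 0.50) / 3.57 = 0.6931 / 3.57 = 0.194.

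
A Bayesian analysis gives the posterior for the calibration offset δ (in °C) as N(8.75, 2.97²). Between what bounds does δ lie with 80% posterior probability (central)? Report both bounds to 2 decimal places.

[4.94, 12.56]

The posterior is symmetric, so the 80% equal-tailed interval is δ = 8.75 ± z·2.97 with z = 1.282.
Half-width: 1.282 × 2.97 = 3.81.
8.75 − 3.81 = 4.94; 8.75 + 3.81 = 12.56.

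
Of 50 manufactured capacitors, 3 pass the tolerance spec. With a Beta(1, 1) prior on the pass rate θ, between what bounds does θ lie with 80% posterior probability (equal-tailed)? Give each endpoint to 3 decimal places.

Posterior: Beta(1+3, 1+47) = Beta(4, 48).
Equal-tailed 80% interval: the 0.1 and 0.9 quantiles of Beta(4, 48).
Posterior mean ≈ 0.077, SD ≈ 0.037; a Normal approximation gives roughly [0.030, 0.124].
Exact: F⁻¹(0.1) = 0.035; F⁻¹(0.9) = 0.126.

[0.035, 0.126]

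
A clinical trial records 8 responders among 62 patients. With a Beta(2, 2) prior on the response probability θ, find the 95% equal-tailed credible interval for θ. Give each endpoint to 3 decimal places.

Posterior: Beta(2+8, 2+54) = Beta(10, 56).
Equal-tailed 95% interval: the 0.025 and 0.975 quantiles of Beta(10, 56).
Posterior mean ≈ 0.152, SD ≈ 0.044; a Normal approximation gives roughly [0.066, 0.237].
Exact: F⁻¹(0.025) = 0.076; F⁻¹(0.975) = 0.247.

[0.076, 0.247]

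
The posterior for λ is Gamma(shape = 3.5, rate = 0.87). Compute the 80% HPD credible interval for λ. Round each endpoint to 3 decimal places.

[1.087, 5.993]

The posterior is unimodal and skewed, so the HPD interval has equal density at both endpoints and is the shortest 80% interval.
Solving f(1.087) = f(5.993) with F(5.993) − F(1.087) = 0.80 gives [1.087, 5.993].
For comparison, the equal-tailed interval is [1.628, 6.906]; the HPD is narrower and shifted toward the mode.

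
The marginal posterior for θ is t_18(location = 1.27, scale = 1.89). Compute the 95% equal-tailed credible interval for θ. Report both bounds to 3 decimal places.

The t_18 distribution is symmetric; the 95% interval is 1.27 ± t·1.89 with t_{0.975,18} = 2.101.
Half-width: 2.101 × 1.89 = 3.971.
1.27 − 3.971 = -2.701; 1.27 + 3.971 = 5.241.

[-2.701, 5.241]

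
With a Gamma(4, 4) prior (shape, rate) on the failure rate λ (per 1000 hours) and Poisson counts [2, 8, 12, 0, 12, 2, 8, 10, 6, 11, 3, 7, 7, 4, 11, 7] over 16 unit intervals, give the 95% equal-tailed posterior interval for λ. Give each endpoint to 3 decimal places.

Posterior: Gamma(4+110, 4+16) = Gamma(114, 20) (shape, rate).
Equal-tailed 95% interval: Gamma(114, 20) quantiles at 0.025 and 0.975.
Posterior mean ≈ 5.700, SD ≈ 0.534; a Normal approximation gives roughly [4.654, 6.746].
Exact: lower = 4.702; upper = 6.793.

[4.702, 6.793]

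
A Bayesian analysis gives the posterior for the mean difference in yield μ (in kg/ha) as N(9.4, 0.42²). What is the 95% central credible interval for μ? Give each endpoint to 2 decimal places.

The posterior is symmetric, so the 95% equal-tailed interval is μ = 9.4 ± z·0.42 with z = 1.960.
Half-width: 1.960 × 0.42 = 0.82.
9.4 − 0.82 = 8.58; 9.4 + 0.82 = 10.22.

[8.58, 10.22]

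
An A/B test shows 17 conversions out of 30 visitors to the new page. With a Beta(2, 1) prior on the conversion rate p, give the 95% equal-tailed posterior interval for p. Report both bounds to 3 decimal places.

Posterior: Beta(2+17, 1+13) = Beta(19, 14).
Equal-tailed 95% interval: the 0.025 and 0.975 quantiles of Beta(19, 14).
Posterior mean ≈ 0.576, SD ≈ 0.085; a Normal approximation gives roughly [0.410, 0.742].
Exact: F⁻¹(0.025) = 0.406; F⁻¹(0.975) = 0.736.

[0.406, 0.736]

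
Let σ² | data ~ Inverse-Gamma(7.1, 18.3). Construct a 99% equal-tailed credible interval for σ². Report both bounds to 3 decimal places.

Inverse-Gamma(7.1, 18.3) quantiles: F⁻¹(0.005) and F⁻¹(0.995).
Equivalently, 1/σ² ~ Gamma(7.1, rate = 18.3); invert its 0.995 and 0.005 quantiles.
Posterior mean ≈ 3.000, SD ≈ 1.328; a Normal approximation gives roughly [-0.422, 6.422].
Exact: lower = 1.158; upper = 8.759.

[1.158, 8.759]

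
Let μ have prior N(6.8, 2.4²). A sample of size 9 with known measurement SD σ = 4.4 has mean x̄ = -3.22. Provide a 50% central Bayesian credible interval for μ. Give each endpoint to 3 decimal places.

Posterior precision = 1/2.4² + 9/4.4² = 0.1736 + 0.4649 = 0.6385, so posterior SD = 1.2515.
Posterior mean = (6.8/2.4² + 9·-3.22/4.4²) / 0.6385 = -0.4955.
Interval: -0.4955 ± 0.674 × 1.2515 → [-1.340, 0.349].

[-1.340, 0.349]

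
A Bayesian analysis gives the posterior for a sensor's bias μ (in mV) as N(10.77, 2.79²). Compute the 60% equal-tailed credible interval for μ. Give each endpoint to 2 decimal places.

[8.42, 13.12]

The posterior is symmetric, so the 60% equal-tailed interval is μ = 10.77 ± z·2.79 with z = 0.842.
Half-width: 0.842 × 2.79 = 2.35.
10.77 − 2.35 = 8.42; 10.77 + 2.35 = 13.12.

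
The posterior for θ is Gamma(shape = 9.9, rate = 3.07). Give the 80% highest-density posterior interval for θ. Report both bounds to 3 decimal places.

[1.817, 4.344]

The posterior is unimodal and skewed, so the HPD interval has equal density at both endpoints and is the shortest 80% interval.
Solving f(1.817) = f(4.344) with F(4.344) − F(1.817) = 0.80 gives [1.817, 4.344].
For comparison, the equal-tailed interval is [2.001, 4.588]; the HPD is narrower and shifted toward the mode.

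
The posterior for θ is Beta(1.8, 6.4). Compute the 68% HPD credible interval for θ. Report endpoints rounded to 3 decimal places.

[0.037, 0.289]

The posterior is unimodal and skewed, so the HPD interval has equal density at both endpoints and is the shortest 68% interval.
Solving f(0.037) = f(0.289) with F(0.289) − F(0.037) = 0.68 gives [0.037, 0.289].
For comparison, the equal-tailed interval is [0.083, 0.359]; the HPD is narrower and shifted toward the mode.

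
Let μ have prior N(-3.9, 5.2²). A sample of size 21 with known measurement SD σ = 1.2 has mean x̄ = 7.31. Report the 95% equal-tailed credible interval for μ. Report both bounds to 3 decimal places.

Posterior precision = 1/5.2² + 21/1.2² = 0.0370 + 14.5833 = 14.6203, so posterior SD = 0.2615.
Posterior mean = (-3.9/5.2² + 21·7.31/1.2²) / 14.6203 = 7.2816.
Interval: 7.2816 ± 1.960 × 0.2615 → [6.769, 7.794].

[6.769, 7.794]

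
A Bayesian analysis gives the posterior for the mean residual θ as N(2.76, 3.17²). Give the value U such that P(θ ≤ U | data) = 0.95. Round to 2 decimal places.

7.97

Need U with P(θ ≤ U) = 0.95: U = 2.76 + z_{0.05}·3.17.
z = 1.645; U = 2.76 + 1.645 × 3.17 = 7.97.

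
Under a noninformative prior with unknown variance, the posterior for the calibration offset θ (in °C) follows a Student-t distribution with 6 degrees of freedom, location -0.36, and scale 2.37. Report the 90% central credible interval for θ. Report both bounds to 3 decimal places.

The t_6 distribution is symmetric; the 90% interval is -0.36 ± t·2.37 with t_{0.95,6} = 1.943.
Half-width: 1.943 × 2.37 = 4.605.
-0.36 − 4.605 = -4.965; -0.36 + 4.605 = 4.245.

[-4.965, 4.245]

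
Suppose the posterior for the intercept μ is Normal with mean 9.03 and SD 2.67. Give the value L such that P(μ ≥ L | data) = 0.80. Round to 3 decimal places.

Need L with P(μ ≥ L) = 0.80: L = 9.03 − z_{0.2}·2.67.
z = 0.842; L = 9.03 − 0.842 × 2.67 = 6.783.

6.783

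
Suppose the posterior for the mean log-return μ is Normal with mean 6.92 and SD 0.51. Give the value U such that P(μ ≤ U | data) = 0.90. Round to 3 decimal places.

Need U with P(μ ≤ U) = 0.90: U = 6.92 + z_{0.1}·0.51.
z = 1.282; U = 6.92 + 1.282 × 0.51 = 7.574.

7.574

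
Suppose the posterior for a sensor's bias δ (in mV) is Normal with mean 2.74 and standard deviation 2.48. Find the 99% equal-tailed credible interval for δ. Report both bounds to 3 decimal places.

[-3.648, 9.128]

The posterior is symmetric, so the 99% equal-tailed interval is δ = 2.74 ± z·2.48 with z = 2.576.
Half-width: 2.576 × 2.48 = 6.388.
2.74 − 6.388 = -3.648; 2.74 + 6.388 = 9.128.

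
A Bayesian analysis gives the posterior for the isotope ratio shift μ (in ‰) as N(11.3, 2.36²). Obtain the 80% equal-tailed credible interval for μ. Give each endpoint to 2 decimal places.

[8.28, 14.32]

The posterior is symmetric, so the 80% equal-tailed interval is μ = 11.3 ± z·2.36 with z = 1.282.
Half-width: 1.282 × 2.36 = 3.02.
11.3 − 3.02 = 8.28; 11.3 + 3.02 = 14.32.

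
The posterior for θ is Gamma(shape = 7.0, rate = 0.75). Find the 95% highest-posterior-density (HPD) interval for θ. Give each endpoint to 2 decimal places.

The posterior is unimodal and skewed, so the HPD interval has equal density at both endpoints and is the shortest 95% interval.
Solving f(3.13) = f(16.35) with F(16.35) − F(3.13) = 0.95 gives [3.13, 16.35].
For comparison, the equal-tailed interval is [3.75, 17.41]; the HPD is narrower and shifted toward the mode.

[3.13, 16.35]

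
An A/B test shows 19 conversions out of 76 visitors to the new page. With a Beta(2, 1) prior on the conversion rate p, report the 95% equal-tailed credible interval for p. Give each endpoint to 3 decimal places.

Posterior: Beta(2+19, 1+57) = Beta(21, 58).
Equal-tailed 95% interval: the 0.025 and 0.975 quantiles of Beta(21, 58).
Posterior mean ≈ 0.266, SD ≈ 0.049; a Normal approximation gives roughly [0.169, 0.363].
Exact: F⁻¹(0.025) = 0.175; F⁻¹(0.975) = 0.368.

[0.175, 0.368]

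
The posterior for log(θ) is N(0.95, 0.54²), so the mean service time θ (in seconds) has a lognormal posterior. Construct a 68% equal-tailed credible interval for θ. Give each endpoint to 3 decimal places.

On the log scale the 68% interval is 0.95 ± 0.994 × 0.54 = [0.4130, 1.4870].
Exponentiate: [e^0.4130, e^1.4870] = [1.511, 4.424].

[1.511, 4.424]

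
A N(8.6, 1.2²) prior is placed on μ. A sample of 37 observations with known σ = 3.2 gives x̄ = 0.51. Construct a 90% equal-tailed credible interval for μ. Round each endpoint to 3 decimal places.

[1.022, 2.607]

Posterior precision = 1/1.2² + 37/3.2² = 0.6944 + 3.6133 = 4.3077, so posterior SD = 0.4818.
Posterior mean = (8.6/1.2² + 37·0.51/3.2²) / 4.3077 = 1.8142.
Interval: 1.8142 ± 1.645 × 0.4818 → [1.022, 2.607].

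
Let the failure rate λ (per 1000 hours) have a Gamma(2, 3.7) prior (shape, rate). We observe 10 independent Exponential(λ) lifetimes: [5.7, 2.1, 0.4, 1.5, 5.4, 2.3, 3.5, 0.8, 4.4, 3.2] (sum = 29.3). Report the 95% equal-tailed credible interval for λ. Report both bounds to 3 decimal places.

[0.188, 0.596]

Posterior: Gamma(2+10, 3.7+29.3) = Gamma(12, 33.0) (shape, rate).
Equal-tailed 95% interval: Gamma(12, 33.0) quantiles at 0.025 and 0.975.
Posterior mean ≈ 0.364, SD ≈ 0.105; a Normal approximation gives roughly [0.158, 0.569].
Exact: lower = 0.188; upper = 0.596.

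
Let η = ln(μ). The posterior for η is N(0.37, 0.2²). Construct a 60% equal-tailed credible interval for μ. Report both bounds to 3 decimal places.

[1.223, 1.713]

On the log scale the 60% interval is 0.37 ± 0.842 × 0.2 = [0.2017, 0.5383].
Exponentiate: [e^0.2017, e^0.5383] = [1.223, 1.713].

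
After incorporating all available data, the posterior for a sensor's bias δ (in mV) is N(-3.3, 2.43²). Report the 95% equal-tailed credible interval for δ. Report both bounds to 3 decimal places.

The posterior is symmetric, so the 95% equal-tailed interval is δ = -3.3 ± z·2.43 with z = 1.960.
Half-width: 1.960 × 2.43 = 4.763.
-3.3 − 4.763 = -8.063; -3.3 + 4.763 = 1.463.

[-8.063, 1.463]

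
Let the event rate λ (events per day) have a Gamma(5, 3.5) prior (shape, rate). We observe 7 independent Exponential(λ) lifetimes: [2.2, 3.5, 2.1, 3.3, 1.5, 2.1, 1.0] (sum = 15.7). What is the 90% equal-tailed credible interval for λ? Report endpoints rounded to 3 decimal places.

Posterior: Gamma(5+7, 3.5+15.7) = Gamma(12, 19.2) (shape, rate).
Equal-tailed 90% interval: Gamma(12, 19.2) quantiles at 0.05 and 0.95.
Posterior mean ≈ 0.625, SD ≈ 0.180; a Normal approximation gives roughly [0.328, 0.922].
Exact: lower = 0.361; upper = 0.948.

[0.361, 0.948]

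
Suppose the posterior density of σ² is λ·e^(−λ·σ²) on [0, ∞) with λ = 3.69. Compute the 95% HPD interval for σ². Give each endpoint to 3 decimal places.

The exponential density is strictly decreasing on [0, ∞), so the HPD interval is anchored at 0: [0, q] with P(σ² ≤ q) = 0.95.
q = −ln(1 − 0.95) / 3.69 = 2.9957 / 3.69 = 0.812.

[0.000, 0.812]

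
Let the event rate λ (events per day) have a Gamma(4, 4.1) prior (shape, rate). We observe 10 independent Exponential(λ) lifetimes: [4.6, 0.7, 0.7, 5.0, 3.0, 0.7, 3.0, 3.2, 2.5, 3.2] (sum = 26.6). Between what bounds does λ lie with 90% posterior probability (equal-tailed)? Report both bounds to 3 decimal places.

[0.276, 0.673]

Posterior: Gamma(4+10, 4.1+26.6) = Gamma(14, 30.7) (shape, rate).
Equal-tailed 90% interval: Gamma(14, 30.7) quantiles at 0.05 and 0.95.
Posterior mean ≈ 0.456, SD ≈ 0.122; a Normal approximation gives roughly [0.256, 0.656].
Exact: lower = 0.276; upper = 0.673.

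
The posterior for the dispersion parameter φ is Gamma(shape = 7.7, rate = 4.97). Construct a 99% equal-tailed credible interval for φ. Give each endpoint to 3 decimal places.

Posterior: Gamma(shape 7.7, rate 4.97).
Equal-tailed 99% interval: Gamma(7.7, 4.97) quantiles at 0.005 and 0.995.
Posterior mean ≈ 1.549, SD ≈ 0.558; a Normal approximation gives roughly [0.111, 2.987].
Exact: lower = 0.484; upper = 3.359.

[0.484, 3.359]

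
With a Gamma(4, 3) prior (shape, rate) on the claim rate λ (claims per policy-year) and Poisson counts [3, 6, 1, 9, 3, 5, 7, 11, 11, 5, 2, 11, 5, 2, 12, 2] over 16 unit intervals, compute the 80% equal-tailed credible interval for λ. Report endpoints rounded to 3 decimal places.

Posterior: Gamma(4+95, 3+16) = Gamma(99, 19) (shape, rate).
Equal-tailed 80% interval: Gamma(99, 19) quantiles at 0.1 and 0.9.
Posterior mean ≈ 5.211, SD ≈ 0.524; a Normal approximation gives roughly [4.539, 5.882].
Exact: lower = 4.552; upper = 5.892.

[4.552, 5.892]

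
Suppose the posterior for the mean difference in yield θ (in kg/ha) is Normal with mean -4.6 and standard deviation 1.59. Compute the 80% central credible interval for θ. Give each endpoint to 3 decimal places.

[-6.638, -2.562]

The posterior is symmetric, so the 80% equal-tailed interval is θ = -4.6 ± z·1.59 with z = 1.282.
Half-width: 1.282 × 1.59 = 2.038.
-4.6 − 2.038 = -6.638; -4.6 + 2.038 = -2.562.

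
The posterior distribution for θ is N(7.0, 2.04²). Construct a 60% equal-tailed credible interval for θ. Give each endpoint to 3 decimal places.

[5.283, 8.717]

The posterior is symmetric, so the 60% equal-tailed interval is θ = 7.0 ± z·2.04 with z = 0.842.
Half-width: 0.842 × 2.04 = 1.717.
7.0 − 1.717 = 5.283; 7.0 + 1.717 = 8.717.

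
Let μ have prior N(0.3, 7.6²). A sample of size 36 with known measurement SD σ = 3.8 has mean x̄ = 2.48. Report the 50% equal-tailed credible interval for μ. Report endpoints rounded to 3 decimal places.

Posterior precision = 1/7.6² + 36/3.8² = 0.0173 + 2.4931 = 2.5104, so posterior SD = 0.6311.
Posterior mean = (0.3/7.6² + 36·2.48/3.8²) / 2.5104 = 2.4650.
Interval: 2.4650 ± 0.674 × 0.6311 → [2.039, 2.891].

[2.039, 2.891]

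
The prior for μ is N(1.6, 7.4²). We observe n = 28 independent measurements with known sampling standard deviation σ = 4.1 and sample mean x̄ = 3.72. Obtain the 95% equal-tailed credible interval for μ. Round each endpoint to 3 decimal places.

Posterior precision = 1/7.4² + 28/4.1² = 0.0183 + 1.6657 = 1.6839, so posterior SD = 0.7706.
Posterior mean = (1.6/7.4² + 28·3.72/4.1²) / 1.6839 = 3.6970.
Interval: 3.6970 ± 1.960 × 0.7706 → [2.187, 5.207].

[2.187, 5.207]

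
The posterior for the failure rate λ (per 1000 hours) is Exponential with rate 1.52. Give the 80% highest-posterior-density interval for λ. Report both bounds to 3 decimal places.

[0.000, 1.059]

The exponential density is strictly decreasing on [0, ∞), so the HPD interval is anchored at 0: [0, q] with P(λ ≤ q) = 0.80.
q = −ln(1 − 0.80) / 1.52 = 1.6094 / 1.52 = 1.059.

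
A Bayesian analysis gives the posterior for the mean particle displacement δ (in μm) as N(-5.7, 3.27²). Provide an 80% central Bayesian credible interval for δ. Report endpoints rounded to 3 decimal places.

[-9.891, -1.509]

The posterior is symmetric, so the 80% equal-tailed interval is δ = -5.7 ± z·3.27 with z = 1.282.
Half-width: 1.282 × 3.27 = 4.191.
-5.7 − 4.191 = -9.891; -5.7 + 4.191 = -1.509.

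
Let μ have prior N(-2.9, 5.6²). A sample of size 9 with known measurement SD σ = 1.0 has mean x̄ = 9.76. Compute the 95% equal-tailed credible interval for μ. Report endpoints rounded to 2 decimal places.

[9.06, 10.37]

Posterior precision = 1/5.6² + 9/1.0² = 0.0319 + 9.0000 = 9.0319, so posterior SD = 0.3327.
Posterior mean = (-2.9/5.6² + 9·9.76/1.0²) / 9.0319 = 9.7153.
Interval: 9.7153 ± 1.960 × 0.3327 → [9.06, 10.37].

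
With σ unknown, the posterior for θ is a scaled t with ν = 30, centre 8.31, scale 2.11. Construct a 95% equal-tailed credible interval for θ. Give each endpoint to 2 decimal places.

The t_30 distribution is symmetric; the 95% interval is 8.31 ± t·2.11 with t_{0.975,30} = 2.042.
Half-width: 2.042 × 2.11 = 4.31.
8.31 − 4.31 = 4.00; 8.31 + 4.31 = 12.62.

[4.00, 12.62]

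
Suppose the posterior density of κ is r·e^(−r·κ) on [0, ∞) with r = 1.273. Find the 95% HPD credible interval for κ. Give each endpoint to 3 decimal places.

[0.000, 2.353]

The exponential density is strictly decreasing on [0, ∞), so the HPD interval is anchored at 0: [0, q] with P(κ ≤ q) = 0.95.
q = −ln(1 − 0.95) / 1.273 = 2.9957 / 1.273 = 2.353.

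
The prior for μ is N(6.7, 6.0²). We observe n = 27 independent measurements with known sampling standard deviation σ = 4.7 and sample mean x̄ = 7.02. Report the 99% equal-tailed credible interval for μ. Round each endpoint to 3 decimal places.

[4.709, 9.317]

Posterior precision = 1/6.0² + 27/4.7² = 0.0278 + 1.2223 = 1.2501, so posterior SD = 0.8944.
Posterior mean = (6.7/6.0² + 27·7.02/4.7²) / 1.2501 = 7.0129.
Interval: 7.0129 ± 2.576 × 0.8944 → [4.709, 9.317].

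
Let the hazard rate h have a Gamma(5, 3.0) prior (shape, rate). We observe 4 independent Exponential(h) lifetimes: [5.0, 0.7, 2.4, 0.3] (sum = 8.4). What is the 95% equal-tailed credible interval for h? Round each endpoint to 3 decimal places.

[0.361, 1.383]

Posterior: Gamma(5+4, 3.0+8.4) = Gamma(9, 11.4) (shape, rate).
Equal-tailed 95% interval: Gamma(9, 11.4) quantiles at 0.025 and 0.975.
Posterior mean ≈ 0.789, SD ≈ 0.263; a Normal approximation gives roughly [0.274, 1.305].
Exact: lower = 0.361; upper = 1.383.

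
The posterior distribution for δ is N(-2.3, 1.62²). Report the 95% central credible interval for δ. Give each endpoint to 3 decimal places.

The posterior is symmetric, so the 95% equal-tailed interval is δ = -2.3 ± z·1.62 with z = 1.960.
Half-width: 1.960 × 1.62 = 3.175.
-2.3 − 3.175 = -5.475; -2.3 + 3.175 = 0.875.

[-5.475, 0.875]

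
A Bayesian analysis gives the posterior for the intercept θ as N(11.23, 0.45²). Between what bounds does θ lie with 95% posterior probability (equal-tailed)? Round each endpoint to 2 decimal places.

The posterior is symmetric, so the 95% equal-tailed interval is θ = 11.23 ± z·0.45 with z = 1.960.
Half-width: 1.960 × 0.45 = 0.88.
11.23 − 0.88 = 10.35; 11.23 + 0.88 = 12.11.

[10.35, 12.11]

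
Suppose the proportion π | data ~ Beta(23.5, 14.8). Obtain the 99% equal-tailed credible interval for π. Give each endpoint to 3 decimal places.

Posterior: Beta(23.5, 14.8).
Equal-tailed 99% interval: the 0.005 and 0.995 quantiles of Beta(23.5, 14.8).
Posterior mean ≈ 0.614, SD ≈ 0.078; a Normal approximation gives roughly [0.414, 0.814].
Exact: F⁻¹(0.005) = 0.407; F⁻¹(0.995) = 0.798.

[0.407, 0.798]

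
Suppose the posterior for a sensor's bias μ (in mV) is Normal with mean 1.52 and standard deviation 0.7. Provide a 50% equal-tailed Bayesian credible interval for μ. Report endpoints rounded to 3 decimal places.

[1.048, 1.992]

The posterior is symmetric, so the 50% equal-tailed interval is μ = 1.52 ± z·0.7 with z = 0.674.
Half-width: 0.674 × 0.7 = 0.472.
1.52 − 0.472 = 1.048; 1.52 + 0.472 = 1.992.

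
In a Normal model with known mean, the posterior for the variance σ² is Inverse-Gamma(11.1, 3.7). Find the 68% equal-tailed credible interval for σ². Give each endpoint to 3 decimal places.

Inverse-Gamma(11.1, 3.7) quantiles: F⁻¹(0.16) and F⁻¹(0.84).
Equivalently, 1/σ² ~ Gamma(11.1, rate = 3.7); invert its 0.84 and 0.16 quantiles.
Posterior mean ≈ 0.366, SD ≈ 0.121; a Normal approximation gives roughly [0.246, 0.487].
Exact: lower = 0.258; upper = 0.472.

[0.258, 0.472]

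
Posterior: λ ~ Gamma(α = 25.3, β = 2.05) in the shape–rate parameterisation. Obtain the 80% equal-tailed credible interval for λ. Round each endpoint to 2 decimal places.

[9.32, 15.57]

Posterior: Gamma(shape 25.3, rate 2.05).
Equal-tailed 80% interval: Gamma(25.3, 2.05) quantiles at 0.1 and 0.9.
Posterior mean ≈ 12.34, SD ≈ 2.45; a Normal approximation gives roughly [9.20, 15.49].
Exact: lower = 9.32; upper = 15.57.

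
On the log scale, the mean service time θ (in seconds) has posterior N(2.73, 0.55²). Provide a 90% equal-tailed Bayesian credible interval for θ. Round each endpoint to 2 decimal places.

On the log scale the 90% interval is 2.73 ± 1.645 × 0.55 = [1.8253, 3.6347].
Exponentiate: [e^1.8253, e^3.6347] = [6.20, 37.89].

[6.20, 37.89]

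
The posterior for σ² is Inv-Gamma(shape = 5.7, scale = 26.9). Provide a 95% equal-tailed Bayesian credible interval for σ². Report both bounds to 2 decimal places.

Inverse-Gamma(5.7, 26.9) quantiles: F⁻¹(0.025) and F⁻¹(0.975).
Equivalently, 1/σ² ~ Gamma(5.7, rate = 26.9); invert its 0.975 and 0.025 quantiles.
Posterior mean ≈ 5.72, SD ≈ 2.98; a Normal approximation gives roughly [-0.11, 11.56].
Exact: lower = 2.39; upper = 13.29.

[2.39, 13.29]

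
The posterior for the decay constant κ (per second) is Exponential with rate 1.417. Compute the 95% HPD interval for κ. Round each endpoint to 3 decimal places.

The exponential density is strictly decreasing on [0, ∞), so the HPD interval is anchored at 0: [0, q] with P(κ ≤ q) = 0.95.
q = −ln(1 − 0.95) / 1.417 = 2.9957 / 1.417 = 2.114.

[0.000, 2.114]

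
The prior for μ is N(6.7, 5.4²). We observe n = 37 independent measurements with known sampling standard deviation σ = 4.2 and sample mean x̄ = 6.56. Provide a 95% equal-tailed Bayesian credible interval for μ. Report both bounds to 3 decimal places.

Posterior precision = 1/5.4² + 37/4.2² = 0.0343 + 2.0975 = 2.1318, so posterior SD = 0.6849.
Posterior mean = (6.7/5.4² + 37·6.56/4.2²) / 2.1318 = 6.5623.
Interval: 6.5623 ± 1.960 × 0.6849 → [5.220, 7.905].

[5.220, 7.905]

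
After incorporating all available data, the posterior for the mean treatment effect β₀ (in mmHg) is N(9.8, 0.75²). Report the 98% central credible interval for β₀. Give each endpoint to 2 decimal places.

[8.06, 11.54]

The posterior is symmetric, so the 98% equal-tailed interval is β₀ = 9.8 ± z·0.75 with z = 2.326.
Half-width: 2.326 × 0.75 = 1.74.
9.8 − 1.74 = 8.06; 9.8 + 1.74 = 11.54.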